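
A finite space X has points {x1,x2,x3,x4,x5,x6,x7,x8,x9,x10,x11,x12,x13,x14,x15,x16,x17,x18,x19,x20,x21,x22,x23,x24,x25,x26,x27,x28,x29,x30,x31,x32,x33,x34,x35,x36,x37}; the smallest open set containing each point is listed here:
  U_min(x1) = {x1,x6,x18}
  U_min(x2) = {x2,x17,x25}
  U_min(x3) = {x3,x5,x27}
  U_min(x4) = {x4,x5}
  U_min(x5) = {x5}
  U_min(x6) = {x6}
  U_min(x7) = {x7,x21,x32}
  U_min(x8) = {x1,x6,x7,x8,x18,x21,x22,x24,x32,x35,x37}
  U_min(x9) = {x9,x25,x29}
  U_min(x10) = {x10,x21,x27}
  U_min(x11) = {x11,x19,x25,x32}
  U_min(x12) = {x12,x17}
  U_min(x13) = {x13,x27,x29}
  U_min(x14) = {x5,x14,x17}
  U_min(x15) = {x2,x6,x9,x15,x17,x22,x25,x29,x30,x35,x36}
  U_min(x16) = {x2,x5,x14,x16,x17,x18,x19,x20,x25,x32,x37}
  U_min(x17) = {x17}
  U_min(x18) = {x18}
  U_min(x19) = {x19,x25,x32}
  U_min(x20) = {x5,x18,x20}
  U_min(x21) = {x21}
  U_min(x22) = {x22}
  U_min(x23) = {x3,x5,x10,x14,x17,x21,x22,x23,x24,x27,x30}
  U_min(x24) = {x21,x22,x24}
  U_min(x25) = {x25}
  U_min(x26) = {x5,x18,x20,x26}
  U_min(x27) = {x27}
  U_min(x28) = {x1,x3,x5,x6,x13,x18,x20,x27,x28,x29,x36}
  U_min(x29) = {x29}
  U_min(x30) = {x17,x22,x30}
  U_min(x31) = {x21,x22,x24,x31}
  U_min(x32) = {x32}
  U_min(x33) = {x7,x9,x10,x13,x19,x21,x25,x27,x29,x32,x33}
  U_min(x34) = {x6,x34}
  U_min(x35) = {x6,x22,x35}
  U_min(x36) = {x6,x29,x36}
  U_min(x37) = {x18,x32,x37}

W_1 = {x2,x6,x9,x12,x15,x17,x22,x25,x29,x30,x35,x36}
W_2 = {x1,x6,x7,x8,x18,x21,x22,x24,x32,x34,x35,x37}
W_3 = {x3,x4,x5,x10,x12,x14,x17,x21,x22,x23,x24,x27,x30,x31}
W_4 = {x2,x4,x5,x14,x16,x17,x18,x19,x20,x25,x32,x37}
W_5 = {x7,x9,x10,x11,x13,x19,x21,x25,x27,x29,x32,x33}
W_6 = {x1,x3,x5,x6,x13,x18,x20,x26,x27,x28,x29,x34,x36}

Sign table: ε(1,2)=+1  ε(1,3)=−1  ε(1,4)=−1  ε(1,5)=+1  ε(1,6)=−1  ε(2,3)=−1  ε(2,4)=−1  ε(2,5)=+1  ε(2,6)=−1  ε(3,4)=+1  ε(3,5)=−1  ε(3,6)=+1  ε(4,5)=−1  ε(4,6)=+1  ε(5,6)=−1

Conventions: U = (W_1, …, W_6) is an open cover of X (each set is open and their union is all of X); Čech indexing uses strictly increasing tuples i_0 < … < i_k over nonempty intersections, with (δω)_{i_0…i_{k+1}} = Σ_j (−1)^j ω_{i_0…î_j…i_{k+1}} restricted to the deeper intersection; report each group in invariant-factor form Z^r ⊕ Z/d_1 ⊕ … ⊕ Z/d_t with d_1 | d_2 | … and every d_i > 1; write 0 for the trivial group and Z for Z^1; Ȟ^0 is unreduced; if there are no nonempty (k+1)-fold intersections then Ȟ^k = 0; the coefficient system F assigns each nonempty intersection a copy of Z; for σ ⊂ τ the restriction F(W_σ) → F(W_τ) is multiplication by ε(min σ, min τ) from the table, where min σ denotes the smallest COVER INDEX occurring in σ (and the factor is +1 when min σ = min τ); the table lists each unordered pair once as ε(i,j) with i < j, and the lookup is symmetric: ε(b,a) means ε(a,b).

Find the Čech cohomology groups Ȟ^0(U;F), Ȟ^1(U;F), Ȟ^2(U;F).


nerve simplices:
  W12={x6,x22,x35} W13={x12,x17,x22,x30} W14={x2,x17,x25} W15={x9,x25,x29} W16={x6,x29,x36} W23={x21,x22,x24} W24={x18,x32,x37} W25={x7,x21,x32} W26={x1,x6,x18,x34} W34={x4,x5,x14,x17} W35={x10,x21,x27} W36={x3,x5,x27} W45={x19,x25,x32} W46={x5,x18,x20} W56={x13,x27,x29}
  W123={x22} W126={x6} W134={x17} W145={x25} W156={x29} W235={x21} W245={x32} W246={x18} W346={x5} W356={x27}
C dims 6,15,10; δ0: rk 5, SNF 1^5; δ1: rk 10, SNF 1^9·2
degree 0: 6−5−0 = 1 → Ȟ^0 ≅ Z
degree 1: 15−10−5 = 0 → Ȟ^1 ≅ 0
degree 2: 10−0−10 = 0 plus torsion [2] → Ȟ^2 ≅ Z/2

Ȟ^0 = Z; Ȟ^1 = 0; Ȟ^2 = Z/2


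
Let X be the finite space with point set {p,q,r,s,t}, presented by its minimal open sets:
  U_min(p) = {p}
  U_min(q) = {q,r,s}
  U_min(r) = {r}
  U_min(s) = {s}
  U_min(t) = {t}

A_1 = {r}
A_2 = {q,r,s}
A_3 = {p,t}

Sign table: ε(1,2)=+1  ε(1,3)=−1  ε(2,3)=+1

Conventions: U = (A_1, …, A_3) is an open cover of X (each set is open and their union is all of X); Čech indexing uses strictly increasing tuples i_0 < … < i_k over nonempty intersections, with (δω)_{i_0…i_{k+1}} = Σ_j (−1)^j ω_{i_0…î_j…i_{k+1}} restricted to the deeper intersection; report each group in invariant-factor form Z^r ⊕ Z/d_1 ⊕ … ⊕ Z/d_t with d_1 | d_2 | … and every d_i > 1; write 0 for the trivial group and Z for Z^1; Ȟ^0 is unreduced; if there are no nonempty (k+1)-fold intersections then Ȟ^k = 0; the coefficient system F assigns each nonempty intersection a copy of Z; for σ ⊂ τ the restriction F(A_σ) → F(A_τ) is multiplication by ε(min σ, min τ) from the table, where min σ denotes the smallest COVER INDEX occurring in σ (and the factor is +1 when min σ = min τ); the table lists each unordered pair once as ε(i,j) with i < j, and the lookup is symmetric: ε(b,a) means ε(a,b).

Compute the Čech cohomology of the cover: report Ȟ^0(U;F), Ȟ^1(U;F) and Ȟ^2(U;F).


cover nerve:
  A12={r}
C dims 3,1; δ0: rk 1, SNF 1^1
Ȟ^0: (3−1)−0=2 ⇒ Z^2
Ȟ^1: (1−0)−1=0 ⇒ 0
Ȟ^2: (0−0)−0=0 ⇒ 0

Ȟ^0(U;F) ≅ Z^2; Ȟ^1(U;F) ≅ 0; Ȟ^2(U;F) ≅ 0


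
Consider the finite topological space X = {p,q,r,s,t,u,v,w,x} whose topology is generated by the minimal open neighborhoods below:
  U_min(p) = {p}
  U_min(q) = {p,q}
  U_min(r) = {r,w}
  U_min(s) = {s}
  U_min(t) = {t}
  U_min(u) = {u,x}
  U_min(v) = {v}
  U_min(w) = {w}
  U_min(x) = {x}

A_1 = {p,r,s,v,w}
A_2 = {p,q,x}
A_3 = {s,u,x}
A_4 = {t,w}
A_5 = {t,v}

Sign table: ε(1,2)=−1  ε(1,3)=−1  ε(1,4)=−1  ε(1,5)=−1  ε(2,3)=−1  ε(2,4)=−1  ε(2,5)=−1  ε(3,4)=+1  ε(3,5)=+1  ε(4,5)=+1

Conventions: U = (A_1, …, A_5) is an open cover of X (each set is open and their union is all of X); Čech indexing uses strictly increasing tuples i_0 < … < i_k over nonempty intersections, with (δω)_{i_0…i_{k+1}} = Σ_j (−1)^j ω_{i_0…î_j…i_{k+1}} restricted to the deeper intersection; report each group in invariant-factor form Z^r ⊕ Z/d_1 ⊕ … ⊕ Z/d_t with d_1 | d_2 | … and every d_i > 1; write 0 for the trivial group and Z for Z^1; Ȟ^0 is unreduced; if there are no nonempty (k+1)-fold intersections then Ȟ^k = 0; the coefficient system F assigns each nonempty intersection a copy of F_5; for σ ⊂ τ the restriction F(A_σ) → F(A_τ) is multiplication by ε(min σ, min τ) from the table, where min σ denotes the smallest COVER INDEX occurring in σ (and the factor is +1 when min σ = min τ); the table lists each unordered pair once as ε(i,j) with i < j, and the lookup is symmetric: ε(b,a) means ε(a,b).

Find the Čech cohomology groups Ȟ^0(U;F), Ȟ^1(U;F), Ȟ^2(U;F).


nonempty overlaps:
  A12={p} A13={s} A14={w} A15={v} A23={x} A45={t}
C dims 5,6; δ0: rk_F5 5
degree 0: 5−5−0 = 0 → Ȟ^0 ≅ 0
degree 1: 6−0−5 = 1 → Ȟ^1 ≅ Z/5
degree 2: 0−0−0 = 0 → Ȟ^2 ≅ 0

Ȟ^0 ≅ 0; Ȟ^1 ≅ Z/5; Ȟ^2 ≅ 0


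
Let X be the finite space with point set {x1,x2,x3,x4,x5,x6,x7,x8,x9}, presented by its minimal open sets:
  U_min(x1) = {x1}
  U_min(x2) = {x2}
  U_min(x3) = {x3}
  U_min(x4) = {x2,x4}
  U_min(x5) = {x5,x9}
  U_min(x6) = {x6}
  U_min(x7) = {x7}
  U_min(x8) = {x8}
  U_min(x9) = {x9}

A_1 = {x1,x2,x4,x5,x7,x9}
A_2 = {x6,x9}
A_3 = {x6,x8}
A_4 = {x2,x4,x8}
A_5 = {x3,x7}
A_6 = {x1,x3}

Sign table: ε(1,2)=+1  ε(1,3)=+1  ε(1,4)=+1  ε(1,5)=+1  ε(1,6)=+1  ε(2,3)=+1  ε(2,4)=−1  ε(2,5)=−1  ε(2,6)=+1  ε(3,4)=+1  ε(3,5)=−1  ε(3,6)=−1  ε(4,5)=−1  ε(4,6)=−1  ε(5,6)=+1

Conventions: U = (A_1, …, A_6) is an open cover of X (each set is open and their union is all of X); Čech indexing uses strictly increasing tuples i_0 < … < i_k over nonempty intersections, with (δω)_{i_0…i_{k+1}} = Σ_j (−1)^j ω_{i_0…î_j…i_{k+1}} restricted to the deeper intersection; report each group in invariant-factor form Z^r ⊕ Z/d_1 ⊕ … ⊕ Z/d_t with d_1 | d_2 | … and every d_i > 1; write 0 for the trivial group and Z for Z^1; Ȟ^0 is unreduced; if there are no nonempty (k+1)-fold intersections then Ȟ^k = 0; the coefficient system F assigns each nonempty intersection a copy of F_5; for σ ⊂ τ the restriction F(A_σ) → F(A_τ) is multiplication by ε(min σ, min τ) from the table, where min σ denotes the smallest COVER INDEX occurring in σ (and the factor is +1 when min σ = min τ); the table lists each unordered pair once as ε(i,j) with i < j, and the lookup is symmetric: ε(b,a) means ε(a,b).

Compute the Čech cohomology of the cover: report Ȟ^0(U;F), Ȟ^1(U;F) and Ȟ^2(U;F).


Ȟ^0(U;F) ≅ Z/5,  Ȟ^1(U;F) ≅ Z/5 ⊕ Z/5,  Ȟ^2(U;F) ≅ 0

nerve of the cover:
  A12={x9} A14={x2,x4} A15={x7} A16={x1} A23={x6} A34={x8} A56={x3}
C dims 6,7; δ0: rk_F5 5
Ȟ^0 = (6 − 5) − 0 = 1, so Ȟ^0 ≅ Z/5
Ȟ^1 = (7 − 0) − 5 = 2, so Ȟ^1 ≅ Z/5 ⊕ Z/5
Ȟ^2 = (0 − 0) − 0 = 0, so Ȟ^2 ≅ 0


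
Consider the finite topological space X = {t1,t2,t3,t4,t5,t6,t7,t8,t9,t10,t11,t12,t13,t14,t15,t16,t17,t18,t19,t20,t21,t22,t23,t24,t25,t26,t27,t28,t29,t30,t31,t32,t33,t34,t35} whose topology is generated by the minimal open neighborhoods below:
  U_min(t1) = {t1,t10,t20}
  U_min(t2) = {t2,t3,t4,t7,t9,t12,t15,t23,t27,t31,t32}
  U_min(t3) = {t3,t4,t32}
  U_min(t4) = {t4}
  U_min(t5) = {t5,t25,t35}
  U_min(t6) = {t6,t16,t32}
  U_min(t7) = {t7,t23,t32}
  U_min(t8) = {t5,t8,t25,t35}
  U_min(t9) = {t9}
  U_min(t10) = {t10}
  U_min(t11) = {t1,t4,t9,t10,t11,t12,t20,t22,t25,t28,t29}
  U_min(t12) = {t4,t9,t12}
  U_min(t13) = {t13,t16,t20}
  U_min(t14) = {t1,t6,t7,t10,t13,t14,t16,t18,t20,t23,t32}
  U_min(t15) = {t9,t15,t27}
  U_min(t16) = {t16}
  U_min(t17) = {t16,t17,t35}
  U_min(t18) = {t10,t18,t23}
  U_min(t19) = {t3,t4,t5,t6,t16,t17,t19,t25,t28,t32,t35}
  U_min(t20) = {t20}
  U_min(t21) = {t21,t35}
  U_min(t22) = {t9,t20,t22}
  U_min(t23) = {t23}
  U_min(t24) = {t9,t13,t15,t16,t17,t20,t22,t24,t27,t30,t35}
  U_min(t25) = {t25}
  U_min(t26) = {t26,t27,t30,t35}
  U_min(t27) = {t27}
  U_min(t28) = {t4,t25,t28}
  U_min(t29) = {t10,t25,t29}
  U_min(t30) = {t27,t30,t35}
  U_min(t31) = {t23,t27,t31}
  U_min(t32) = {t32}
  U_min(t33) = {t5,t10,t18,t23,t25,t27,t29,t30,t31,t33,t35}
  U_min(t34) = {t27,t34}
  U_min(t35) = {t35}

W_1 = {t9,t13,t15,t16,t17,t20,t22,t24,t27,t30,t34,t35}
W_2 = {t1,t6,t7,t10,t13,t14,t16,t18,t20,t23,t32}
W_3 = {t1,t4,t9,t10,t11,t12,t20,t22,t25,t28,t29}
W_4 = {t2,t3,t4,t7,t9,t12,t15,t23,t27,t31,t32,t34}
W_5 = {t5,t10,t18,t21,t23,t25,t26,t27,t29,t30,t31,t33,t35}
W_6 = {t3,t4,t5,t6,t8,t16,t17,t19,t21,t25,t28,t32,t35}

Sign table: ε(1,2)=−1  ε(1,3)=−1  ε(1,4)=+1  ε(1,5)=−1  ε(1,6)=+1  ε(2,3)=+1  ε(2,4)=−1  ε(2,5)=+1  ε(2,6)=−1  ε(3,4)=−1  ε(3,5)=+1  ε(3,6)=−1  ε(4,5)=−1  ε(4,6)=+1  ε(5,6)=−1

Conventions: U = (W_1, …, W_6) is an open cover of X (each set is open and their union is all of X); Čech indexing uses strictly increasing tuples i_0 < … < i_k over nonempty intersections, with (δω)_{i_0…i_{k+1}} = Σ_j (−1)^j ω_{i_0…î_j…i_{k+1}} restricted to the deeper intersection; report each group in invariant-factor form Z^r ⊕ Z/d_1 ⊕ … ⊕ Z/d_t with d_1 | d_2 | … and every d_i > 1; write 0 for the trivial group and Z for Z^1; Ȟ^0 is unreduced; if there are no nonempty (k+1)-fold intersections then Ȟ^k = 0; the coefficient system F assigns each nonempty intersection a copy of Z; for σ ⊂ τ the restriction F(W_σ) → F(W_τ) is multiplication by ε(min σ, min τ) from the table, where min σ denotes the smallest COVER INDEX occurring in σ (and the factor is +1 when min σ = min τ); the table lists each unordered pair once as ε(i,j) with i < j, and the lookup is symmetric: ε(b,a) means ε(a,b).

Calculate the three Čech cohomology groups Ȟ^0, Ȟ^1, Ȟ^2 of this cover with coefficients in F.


Ȟ^0(U;F) ≅ Z, Ȟ^1(U;F) ≅ 0, Ȟ^2(U;F) ≅ Z/2

nerve simplices:
  W12={t13,t16,t20} W13={t9,t20,t22} W14={t9,t15,t27,t34} W15={t27,t30,t35} W16={t16,t17,t35} W23={t1,t10,t20} W24={t7,t23,t32} W25={t10,t18,t23} W26={t6,t16,t32} W34={t4,t9,t12} W35={t10,t25,t29} W36={t4,t25,t28} W45={t23,t27,t31} W46={t3,t4,t32} W56={t5,t21,t25,t35}
  W123={t20} W126={t16} W134={t9} W145={t27} W156={t35} W235={t10} W245={t23} W246={t32} W346={t4} W356={t25}
C dims 6,15,10; δ0: rk 5, SNF 1^5; δ1: rk 10, SNF 1^9·2
degree 0: 6−5−0 = 1 → Ȟ^0 ≅ Z
degree 1: 15−10−5 = 0 → Ȟ^1 ≅ 0
degree 2: 10−0−10 = 0 plus torsion [2] → Ȟ^2 ≅ Z/2


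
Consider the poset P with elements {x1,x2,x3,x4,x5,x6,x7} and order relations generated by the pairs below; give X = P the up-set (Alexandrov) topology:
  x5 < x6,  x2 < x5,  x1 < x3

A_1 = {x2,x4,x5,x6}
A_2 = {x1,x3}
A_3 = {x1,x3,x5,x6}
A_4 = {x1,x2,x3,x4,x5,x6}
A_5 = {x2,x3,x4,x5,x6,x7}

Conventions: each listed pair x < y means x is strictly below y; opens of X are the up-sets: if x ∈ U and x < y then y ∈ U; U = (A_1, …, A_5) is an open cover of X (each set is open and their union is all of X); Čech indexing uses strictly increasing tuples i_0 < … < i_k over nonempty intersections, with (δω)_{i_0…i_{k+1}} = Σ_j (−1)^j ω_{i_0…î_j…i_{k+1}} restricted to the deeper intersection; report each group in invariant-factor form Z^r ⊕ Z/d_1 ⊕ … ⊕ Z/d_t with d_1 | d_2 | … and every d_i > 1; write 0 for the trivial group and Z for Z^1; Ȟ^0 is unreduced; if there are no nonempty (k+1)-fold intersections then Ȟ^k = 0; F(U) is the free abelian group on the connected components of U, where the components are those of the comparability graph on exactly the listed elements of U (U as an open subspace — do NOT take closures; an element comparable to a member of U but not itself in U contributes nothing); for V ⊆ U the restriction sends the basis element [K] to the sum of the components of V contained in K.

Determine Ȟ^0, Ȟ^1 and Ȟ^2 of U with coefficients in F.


Ȟ^0(U;F) ≅ Z^4,  Ȟ^1(U;F) ≅ 0,  Ȟ^2(U;F) ≅ 0

nerve simplices:
  A13={x5,x6} A14={x2,x4,x5,x6} A15={x2,x4,x5,x6} A23={x1,x3} A24={x1,x3} A25={x3} A34={x1,x3,x5,x6} A35={x3,x5,x6} A45={x2,x3,x4,x5,x6}
  A134={x5,x6} A135={x5,x6} A145={x2,x4,x5,x6} A234={x1,x3} A235={x3} A245={x3} A345={x3,x5,x6}
  A1345={x5,x6} A2345={x3}
components per intersection:
  A1: {x2,x5,x6} {x4}
  A2: {x1,x3}
  A3: {x1,x3} {x5,x6}
  A4: {x1,x3} {x2,x5,x6} {x4}
  A5: {x2,x5,x6} {x3} {x4} {x7}
  A13: {x5,x6}
  A14: {x2,x5,x6} {x4}
  A15: {x2,x5,x6} {x4}
  A23: {x1,x3}
  A24: {x1,x3}
  A25: {x3}
  A34: {x1,x3} {x5,x6}
  A35: {x3} {x5,x6}
  A45: {x2,x5,x6} {x3} {x4}
  A134: {x5,x6}
  A135: {x5,x6}
  A145: {x2,x5,x6} {x4}
  A234: {x1,x3}
  A235: {x3}
  A245: {x3}
  A345: {x3} {x5,x6}
  A1345: {x5,x6}
  A2345: {x3}
C dims 12,15,9,2; δ0: rk 8, SNF 1^8; δ1: rk 7, SNF 1^7; δ2: rk 2, SNF 1^2
degree 0: 12−8−0 = 4 → Ȟ^0 ≅ Z^4
degree 1: 15−7−8 = 0 → Ȟ^1 ≅ 0
degree 2: 9−2−7 = 0 → Ȟ^2 ≅ 0


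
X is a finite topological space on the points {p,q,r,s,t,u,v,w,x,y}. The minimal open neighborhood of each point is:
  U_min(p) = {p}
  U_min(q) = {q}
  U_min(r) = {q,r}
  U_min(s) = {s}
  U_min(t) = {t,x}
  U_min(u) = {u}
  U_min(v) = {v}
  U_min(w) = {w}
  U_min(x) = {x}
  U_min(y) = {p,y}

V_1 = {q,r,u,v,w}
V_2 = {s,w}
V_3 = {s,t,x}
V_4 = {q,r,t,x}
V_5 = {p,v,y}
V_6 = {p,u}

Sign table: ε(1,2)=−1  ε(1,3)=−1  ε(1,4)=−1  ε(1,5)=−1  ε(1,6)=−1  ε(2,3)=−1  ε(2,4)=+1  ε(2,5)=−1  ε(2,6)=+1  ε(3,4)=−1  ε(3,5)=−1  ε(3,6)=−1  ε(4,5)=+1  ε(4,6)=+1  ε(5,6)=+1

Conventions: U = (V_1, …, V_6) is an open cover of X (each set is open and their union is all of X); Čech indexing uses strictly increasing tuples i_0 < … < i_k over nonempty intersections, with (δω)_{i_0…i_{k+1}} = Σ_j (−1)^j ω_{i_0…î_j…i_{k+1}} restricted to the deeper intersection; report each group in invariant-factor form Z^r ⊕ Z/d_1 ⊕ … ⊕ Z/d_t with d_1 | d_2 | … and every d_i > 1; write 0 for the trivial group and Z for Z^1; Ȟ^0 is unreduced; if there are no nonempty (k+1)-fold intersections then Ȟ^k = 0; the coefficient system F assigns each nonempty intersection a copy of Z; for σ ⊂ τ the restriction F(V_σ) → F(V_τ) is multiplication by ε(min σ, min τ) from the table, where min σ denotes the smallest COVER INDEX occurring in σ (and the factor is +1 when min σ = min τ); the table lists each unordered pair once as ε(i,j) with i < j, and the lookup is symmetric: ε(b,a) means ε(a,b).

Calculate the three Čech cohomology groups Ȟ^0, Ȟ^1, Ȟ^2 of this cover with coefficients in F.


Ȟ^0(U;F) ≅ Z,  Ȟ^1(U;F) ≅ Z^2,  Ȟ^2(U;F) ≅ 0

nerve of the cover:
  V12={w} V14={q,r} V15={v} V16={u} V23={s} V34={t,x} V56={p}
C dims 6,7; δ0: rk 5, SNF 1^5
Ȟ^0 = (6 − 5) − 0 = 1, so Ȟ^0 ≅ Z
Ȟ^1 = (7 − 0) − 5 = 2, so Ȟ^1 ≅ Z^2
Ȟ^2 = (0 − 0) − 0 = 0, so Ȟ^2 ≅ 0


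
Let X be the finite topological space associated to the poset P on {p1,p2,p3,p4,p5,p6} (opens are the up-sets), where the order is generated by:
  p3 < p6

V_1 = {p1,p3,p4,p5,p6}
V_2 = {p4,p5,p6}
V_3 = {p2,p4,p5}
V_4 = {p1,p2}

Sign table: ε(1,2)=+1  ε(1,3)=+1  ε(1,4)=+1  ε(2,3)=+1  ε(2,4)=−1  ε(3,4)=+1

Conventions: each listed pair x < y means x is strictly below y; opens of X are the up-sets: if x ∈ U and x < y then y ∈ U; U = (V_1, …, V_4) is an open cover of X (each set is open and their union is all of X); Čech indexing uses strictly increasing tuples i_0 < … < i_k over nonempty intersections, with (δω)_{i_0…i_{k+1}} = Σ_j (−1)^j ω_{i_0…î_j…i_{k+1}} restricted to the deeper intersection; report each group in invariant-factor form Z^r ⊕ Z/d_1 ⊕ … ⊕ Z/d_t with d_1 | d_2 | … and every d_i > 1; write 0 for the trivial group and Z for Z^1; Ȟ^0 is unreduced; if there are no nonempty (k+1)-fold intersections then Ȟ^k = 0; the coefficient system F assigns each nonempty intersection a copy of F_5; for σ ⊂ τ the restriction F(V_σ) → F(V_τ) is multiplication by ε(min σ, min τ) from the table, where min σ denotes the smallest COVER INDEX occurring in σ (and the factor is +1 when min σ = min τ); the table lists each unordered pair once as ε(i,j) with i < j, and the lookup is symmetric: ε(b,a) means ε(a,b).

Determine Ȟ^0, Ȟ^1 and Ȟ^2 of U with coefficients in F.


Ȟ^0 = Z/5, Ȟ^1 = Z/5 and Ȟ^2 = 0

nonempty overlaps:
  V12={p4,p5,p6} V13={p4,p5} V14={p1} V23={p4,p5} V34={p2}
  V123={p4,p5}
C dims 4,5,1; δ0: rk_F5 3; δ1: rk_F5 1
degree 0: 4−3−0 = 1 → Ȟ^0 ≅ Z/5
degree 1: 5−1−3 = 1 → Ȟ^1 ≅ Z/5
degree 2: 1−0−1 = 0 → Ȟ^2 ≅ 0


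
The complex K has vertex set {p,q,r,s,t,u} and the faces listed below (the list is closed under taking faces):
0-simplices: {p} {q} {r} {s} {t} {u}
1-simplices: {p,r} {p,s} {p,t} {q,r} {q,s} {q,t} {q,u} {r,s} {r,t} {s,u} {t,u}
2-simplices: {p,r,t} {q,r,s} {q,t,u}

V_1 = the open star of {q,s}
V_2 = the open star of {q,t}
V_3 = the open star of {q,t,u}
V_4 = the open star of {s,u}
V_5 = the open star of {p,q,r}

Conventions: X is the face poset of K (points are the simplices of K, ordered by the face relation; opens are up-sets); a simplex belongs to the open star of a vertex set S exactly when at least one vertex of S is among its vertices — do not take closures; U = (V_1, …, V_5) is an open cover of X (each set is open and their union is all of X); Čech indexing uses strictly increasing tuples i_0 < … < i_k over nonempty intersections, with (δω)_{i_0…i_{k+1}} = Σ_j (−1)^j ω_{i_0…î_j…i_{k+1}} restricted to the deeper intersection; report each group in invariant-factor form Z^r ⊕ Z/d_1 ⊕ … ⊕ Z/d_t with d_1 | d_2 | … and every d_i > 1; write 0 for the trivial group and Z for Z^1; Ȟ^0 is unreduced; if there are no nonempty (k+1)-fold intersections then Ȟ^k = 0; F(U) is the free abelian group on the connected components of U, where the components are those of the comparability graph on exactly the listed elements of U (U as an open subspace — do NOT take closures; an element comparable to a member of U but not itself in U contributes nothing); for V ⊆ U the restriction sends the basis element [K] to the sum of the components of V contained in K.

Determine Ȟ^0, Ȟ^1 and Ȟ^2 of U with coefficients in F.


Ȟ^0(U;F) ≅ Z,  Ȟ^1(U;F) ≅ Z^3,  Ȟ^2(U;F) ≅ 0

nerve of the cover:
  V1={{q},{s},{p,s},{q,r},{q,s},{q,t},{q,u},{r,s},{s,u},{q,r,s},{q,t,u}} V2={{q},{t},{p,t},{q,r},{q,s},{q,t},{q,u},{r,t},{t,u},{p,r,t},{q,r,s},{q,t,u}} V3={{q},{t},{u},{p,t},{q,r},{q,s},{q,t},{q,u},{r,t},{s,u},{t,u},{p,r,t},{q,r,s},{q,t,u}} V4={{s},{u},{p,s},{q,s},{q,u},{r,s},{s,u},{t,u},{q,r,s},{q,t,u}} V5={{p},{q},{r},{p,r},{p,s},{p,t},{q,r},{q,s},{q,t},{q,u},{r,s},{r,t},{p,r,t},{q,r,s},{q,t,u}}
  V12={{q},{q,r},{q,s},{q,t},{q,u},{q,r,s},{q,t,u}} V13={{q},{q,r},{q,s},{q,t},{q,u},{s,u},{q,r,s},{q,t,u}} V14={{s},{p,s},{q,s},{q,u},{r,s},{s,u},{q,r,s},{q,t,u}} V15={{q},{p,s},{q,r},{q,s},{q,t},{q,u},{r,s},{q,r,s},{q,t,u}} V23={{q},{t},{p,t},{q,r},{q,s},{q,t},{q,u},{r,t},{t,u},{p,r,t},{q,r,s},{q,t,u}} V24={{q,s},{q,u},{t,u},{q,r,s},{q,t,u}} V25={{q},{p,t},{q,r},{q,s},{q,t},{q,u},{r,t},{p,r,t},{q,r,s},{q,t,u}} V34={{u},{q,s},{q,u},{s,u},{t,u},{q,r,s},{q,t,u}} V35={{q},{p,t},{q,r},{q,s},{q,t},{q,u},{r,t},{p,r,t},{q,r,s},{q,t,u}} V45={{p,s},{q,s},{q,u},{r,s},{q,r,s},{q,t,u}}
  V123={{q},{q,r},{q,s},{q,t},{q,u},{q,r,s},{q,t,u}} V124={{q,s},{q,u},{q,r,s},{q,t,u}} V125={{q},{q,r},{q,s},{q,t},{q,u},{q,r,s},{q,t,u}} V134={{q,s},{q,u},{s,u},{q,r,s},{q,t,u}} V135={{q},{q,r},{q,s},{q,t},{q,u},{q,r,s},{q,t,u}} V145={{p,s},{q,s},{q,u},{r,s},{q,r,s},{q,t,u}} V234={{q,s},{q,u},{t,u},{q,r,s},{q,t,u}} V235={{q},{p,t},{q,r},{q,s},{q,t},{q,u},{r,t},{p,r,t},{q,r,s},{q,t,u}} V245={{q,s},{q,u},{q,r,s},{q,t,u}} V345={{q,s},{q,u},{q,r,s},{q,t,u}}
  V1234={{q,s},{q,u},{q,r,s},{q,t,u}} V1235={{q},{q,r},{q,s},{q,t},{q,u},{q,r,s},{q,t,u}} V1245={{q,s},{q,u},{q,r,s},{q,t,u}} V1345={{q,s},{q,u},{q,r,s},{q,t,u}} V2345={{q,s},{q,u},{q,r,s},{q,t,u}}
  V12345={{q,s},{q,u},{q,r,s},{q,t,u}}
components per intersection:
  V1: {{q},{s},{p,s},{q,r},{q,s},{q,t},{q,u},{r,s},{s,u},{q,r,s},{q,t,u}}
  V2: {{q},{t},{p,t},{q,r},{q,s},{q,t},{q,u},{r,t},{t,u},{p,r,t},{q,r,s},{q,t,u}}
  V3: {{q},{t},{u},{p,t},{q,r},{q,s},{q,t},{q,u},{r,t},{s,u},{t,u},{p,r,t},{q,r,s},{q,t,u}}
  V4: {{s},{u},{p,s},{q,s},{q,u},{r,s},{s,u},{t,u},{q,r,s},{q,t,u}}
  V5: {{p},{q},{r},{p,r},{p,s},{p,t},{q,r},{q,s},{q,t},{q,u},{r,s},{r,t},{p,r,t},{q,r,s},{q,t,u}}
  V12: {{q},{q,r},{q,s},{q,t},{q,u},{q,r,s},{q,t,u}}
  V13: {{q},{q,r},{q,s},{q,t},{q,u},{q,r,s},{q,t,u}} {{s,u}}
  V14: {{s},{p,s},{q,s},{r,s},{s,u},{q,r,s}} {{q,u},{q,t,u}}
  V15: {{q},{q,r},{q,s},{q,t},{q,u},{r,s},{q,r,s},{q,t,u}} {{p,s}}
  V23: {{q},{t},{p,t},{q,r},{q,s},{q,t},{q,u},{r,t},{t,u},{p,r,t},{q,r,s},{q,t,u}}
  V24: {{q,s},{q,r,s}} {{q,u},{t,u},{q,t,u}}
  V25: {{q},{q,r},{q,s},{q,t},{q,u},{q,r,s},{q,t,u}} {{p,t},{r,t},{p,r,t}}
  V34: {{u},{q,u},{s,u},{t,u},{q,t,u}} {{q,s},{q,r,s}}
  V35: {{q},{q,r},{q,s},{q,t},{q,u},{q,r,s},{q,t,u}} {{p,t},{r,t},{p,r,t}}
  V45: {{p,s}} {{q,s},{r,s},{q,r,s}} {{q,u},{q,t,u}}
  V123: {{q},{q,r},{q,s},{q,t},{q,u},{q,r,s},{q,t,u}}
  V124: {{q,s},{q,r,s}} {{q,u},{q,t,u}}
  V125: {{q},{q,r},{q,s},{q,t},{q,u},{q,r,s},{q,t,u}}
  V134: {{q,s},{q,r,s}} {{q,u},{q,t,u}} {{s,u}}
  V135: {{q},{q,r},{q,s},{q,t},{q,u},{q,r,s},{q,t,u}}
  V145: {{p,s}} {{q,s},{r,s},{q,r,s}} {{q,u},{q,t,u}}
  V234: {{q,s},{q,r,s}} {{q,u},{t,u},{q,t,u}}
  V235: {{q},{q,r},{q,s},{q,t},{q,u},{q,r,s},{q,t,u}} {{p,t},{r,t},{p,r,t}}
  V245: {{q,s},{q,r,s}} {{q,u},{q,t,u}}
  V345: {{q,s},{q,r,s}} {{q,u},{q,t,u}}
  V1234: {{q,s},{q,r,s}} {{q,u},{q,t,u}}
  V1235: {{q},{q,r},{q,s},{q,t},{q,u},{q,r,s},{q,t,u}}
  V1245: {{q,s},{q,r,s}} {{q,u},{q,t,u}}
  V1345: {{q,s},{q,r,s}} {{q,u},{q,t,u}}
  V2345: {{q,s},{q,r,s}} {{q,u},{q,t,u}}
  V12345: {{q,s},{q,r,s}} {{q,u},{q,t,u}}
C dims 5,19,19,9; δ0: rk 4, SNF 1^4; δ1: rk 12, SNF 1^12; δ2: rk 7, SNF 1^7
Ȟ^0 = (5 − 4) − 0 = 1, so Ȟ^0 ≅ Z
Ȟ^1 = (19 − 12) − 4 = 3, so Ȟ^1 ≅ Z^3
Ȟ^2 = (19 − 7) − 12 = 0, so Ȟ^2 ≅ 0


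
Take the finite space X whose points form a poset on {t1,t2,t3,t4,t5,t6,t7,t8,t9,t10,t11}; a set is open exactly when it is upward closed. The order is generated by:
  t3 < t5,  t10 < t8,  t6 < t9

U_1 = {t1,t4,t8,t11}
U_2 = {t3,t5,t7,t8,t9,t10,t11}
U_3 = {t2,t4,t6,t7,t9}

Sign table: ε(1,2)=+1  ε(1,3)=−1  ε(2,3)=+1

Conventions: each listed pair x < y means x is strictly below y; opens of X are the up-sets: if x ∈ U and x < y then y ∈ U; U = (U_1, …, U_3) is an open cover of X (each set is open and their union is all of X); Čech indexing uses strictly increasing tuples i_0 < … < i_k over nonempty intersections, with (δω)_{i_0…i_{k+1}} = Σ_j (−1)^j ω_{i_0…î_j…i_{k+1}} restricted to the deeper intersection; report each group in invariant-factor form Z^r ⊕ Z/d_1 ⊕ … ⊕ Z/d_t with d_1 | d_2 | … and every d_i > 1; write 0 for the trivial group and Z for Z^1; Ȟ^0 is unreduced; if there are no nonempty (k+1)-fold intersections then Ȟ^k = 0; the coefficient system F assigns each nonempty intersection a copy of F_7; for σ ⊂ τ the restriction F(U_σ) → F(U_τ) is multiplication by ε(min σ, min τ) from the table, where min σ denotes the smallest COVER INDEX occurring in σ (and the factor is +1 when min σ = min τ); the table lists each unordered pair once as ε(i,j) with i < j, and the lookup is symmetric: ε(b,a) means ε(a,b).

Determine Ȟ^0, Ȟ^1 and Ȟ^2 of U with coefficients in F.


Ȟ^0(U;F) ≅ 0; Ȟ^1(U;F) ≅ 0; Ȟ^2(U;F) ≅ 0

nerve of the cover:
  U12={t8,t11} U13={t4} U23={t7,t9}
C dims 3,3; δ0: rk_F7 3
Ȟ^0 = (3 − 3) − 0 = 0, so Ȟ^0 ≅ 0
Ȟ^1 = (3 − 0) − 3 = 0, so Ȟ^1 ≅ 0
Ȟ^2 = (0 − 0) − 0 = 0, so Ȟ^2 ≅ 0


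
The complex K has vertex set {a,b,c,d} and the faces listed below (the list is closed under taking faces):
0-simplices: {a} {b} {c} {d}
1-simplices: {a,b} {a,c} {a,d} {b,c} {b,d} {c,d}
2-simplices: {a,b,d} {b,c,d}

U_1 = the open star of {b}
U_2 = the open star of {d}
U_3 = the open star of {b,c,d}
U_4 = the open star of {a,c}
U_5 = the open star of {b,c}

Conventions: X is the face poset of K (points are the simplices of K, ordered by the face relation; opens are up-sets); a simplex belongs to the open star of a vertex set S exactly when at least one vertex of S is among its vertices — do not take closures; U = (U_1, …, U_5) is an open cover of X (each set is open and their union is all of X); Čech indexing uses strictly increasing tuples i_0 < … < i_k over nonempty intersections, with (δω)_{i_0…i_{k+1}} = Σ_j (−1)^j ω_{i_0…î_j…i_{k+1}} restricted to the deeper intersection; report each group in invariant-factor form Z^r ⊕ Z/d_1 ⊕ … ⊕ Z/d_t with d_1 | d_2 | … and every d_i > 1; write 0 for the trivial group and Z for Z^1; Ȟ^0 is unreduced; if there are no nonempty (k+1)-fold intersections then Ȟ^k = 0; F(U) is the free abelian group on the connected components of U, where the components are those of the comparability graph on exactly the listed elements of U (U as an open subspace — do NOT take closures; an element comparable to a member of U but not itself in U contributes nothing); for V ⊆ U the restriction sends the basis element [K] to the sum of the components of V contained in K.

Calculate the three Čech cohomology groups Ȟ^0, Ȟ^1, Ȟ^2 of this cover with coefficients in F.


Ȟ^0 = Z, Ȟ^1 = Z and Ȟ^2 = 0

nerve simplices:
  U1={{b},{a,b},{b,c},{b,d},{a,b,d},{b,c,d}} U2={{d},{a,d},{b,d},{c,d},{a,b,d},{b,c,d}} U3={{b},{c},{d},{a,b},{a,c},{a,d},{b,c},{b,d},{c,d},{a,b,d},{b,c,d}} U4={{a},{c},{a,b},{a,c},{a,d},{b,c},{c,d},{a,b,d},{b,c,d}} U5={{b},{c},{a,b},{a,c},{b,c},{b,d},{c,d},{a,b,d},{b,c,d}}
  U12={{b,d},{a,b,d},{b,c,d}} U13={{b},{a,b},{b,c},{b,d},{a,b,d},{b,c,d}} U14={{a,b},{b,c},{a,b,d},{b,c,d}} U15={{b},{a,b},{b,c},{b,d},{a,b,d},{b,c,d}} U23={{d},{a,d},{b,d},{c,d},{a,b,d},{b,c,d}} U24={{a,d},{c,d},{a,b,d},{b,c,d}} U25={{b,d},{c,d},{a,b,d},{b,c,d}} U34={{c},{a,b},{a,c},{a,d},{b,c},{c,d},{a,b,d},{b,c,d}} U35={{b},{c},{a,b},{a,c},{b,c},{b,d},{c,d},{a,b,d},{b,c,d}} U45={{c},{a,b},{a,c},{b,c},{c,d},{a,b,d},{b,c,d}}
  U123={{b,d},{a,b,d},{b,c,d}} U124={{a,b,d},{b,c,d}} U125={{b,d},{a,b,d},{b,c,d}} U134={{a,b},{b,c},{a,b,d},{b,c,d}} U135={{b},{a,b},{b,c},{b,d},{a,b,d},{b,c,d}} U145={{a,b},{b,c},{a,b,d},{b,c,d}} U234={{a,d},{c,d},{a,b,d},{b,c,d}} U235={{b,d},{c,d},{a,b,d},{b,c,d}} U245={{c,d},{a,b,d},{b,c,d}} U345={{c},{a,b},{a,c},{b,c},{c,d},{a,b,d},{b,c,d}}
  U1234={{a,b,d},{b,c,d}} U1235={{b,d},{a,b,d},{b,c,d}} U1245={{a,b,d},{b,c,d}} U1345={{a,b},{b,c},{a,b,d},{b,c,d}} U2345={{c,d},{a,b,d},{b,c,d}}
  U12345={{a,b,d},{b,c,d}}
components per intersection:
  U1: {{b},{a,b},{b,c},{b,d},{a,b,d},{b,c,d}}
  U2: {{d},{a,d},{b,d},{c,d},{a,b,d},{b,c,d}}
  U3: {{b},{c},{d},{a,b},{a,c},{a,d},{b,c},{b,d},{c,d},{a,b,d},{b,c,d}}
  U4: {{a},{c},{a,b},{a,c},{a,d},{b,c},{c,d},{a,b,d},{b,c,d}}
  U5: {{b},{c},{a,b},{a,c},{b,c},{b,d},{c,d},{a,b,d},{b,c,d}}
  U12: {{b,d},{a,b,d},{b,c,d}}
  U13: {{b},{a,b},{b,c},{b,d},{a,b,d},{b,c,d}}
  U14: {{a,b},{a,b,d}} {{b,c},{b,c,d}}
  U15: {{b},{a,b},{b,c},{b,d},{a,b,d},{b,c,d}}
  U23: {{d},{a,d},{b,d},{c,d},{a,b,d},{b,c,d}}
  U24: {{a,d},{a,b,d}} {{c,d},{b,c,d}}
  U25: {{b,d},{c,d},{a,b,d},{b,c,d}}
  U34: {{c},{a,c},{b,c},{c,d},{b,c,d}} {{a,b},{a,d},{a,b,d}}
  U35: {{b},{c},{a,b},{a,c},{b,c},{b,d},{c,d},{a,b,d},{b,c,d}}
  U45: {{c},{a,c},{b,c},{c,d},{b,c,d}} {{a,b},{a,b,d}}
  U123: {{b,d},{a,b,d},{b,c,d}}
  U124: {{a,b,d}} {{b,c,d}}
  U125: {{b,d},{a,b,d},{b,c,d}}
  U134: {{a,b},{a,b,d}} {{b,c},{b,c,d}}
  U135: {{b},{a,b},{b,c},{b,d},{a,b,d},{b,c,d}}
  U145: {{a,b},{a,b,d}} {{b,c},{b,c,d}}
  U234: {{a,d},{a,b,d}} {{c,d},{b,c,d}}
  U235: {{b,d},{c,d},{a,b,d},{b,c,d}}
  U245: {{c,d},{b,c,d}} {{a,b,d}}
  U345: {{c},{a,c},{b,c},{c,d},{b,c,d}} {{a,b},{a,b,d}}
  U1234: {{a,b,d}} {{b,c,d}}
  U1235: {{b,d},{a,b,d},{b,c,d}}
  U1245: {{a,b,d}} {{b,c,d}}
  U1345: {{a,b},{a,b,d}} {{b,c},{b,c,d}}
  U2345: {{c,d},{b,c,d}} {{a,b,d}}
  U12345: {{a,b,d}} {{b,c,d}}
C dims 5,14,16,9; δ0: rk 4, SNF 1^4; δ1: rk 9, SNF 1^9; δ2: rk 7, SNF 1^7
degree 0: 5−4−0 = 1 → Ȟ^0 ≅ Z
degree 1: 14−9−4 = 1 → Ȟ^1 ≅ Z
degree 2: 16−7−9 = 0 → Ȟ^2 ≅ 0


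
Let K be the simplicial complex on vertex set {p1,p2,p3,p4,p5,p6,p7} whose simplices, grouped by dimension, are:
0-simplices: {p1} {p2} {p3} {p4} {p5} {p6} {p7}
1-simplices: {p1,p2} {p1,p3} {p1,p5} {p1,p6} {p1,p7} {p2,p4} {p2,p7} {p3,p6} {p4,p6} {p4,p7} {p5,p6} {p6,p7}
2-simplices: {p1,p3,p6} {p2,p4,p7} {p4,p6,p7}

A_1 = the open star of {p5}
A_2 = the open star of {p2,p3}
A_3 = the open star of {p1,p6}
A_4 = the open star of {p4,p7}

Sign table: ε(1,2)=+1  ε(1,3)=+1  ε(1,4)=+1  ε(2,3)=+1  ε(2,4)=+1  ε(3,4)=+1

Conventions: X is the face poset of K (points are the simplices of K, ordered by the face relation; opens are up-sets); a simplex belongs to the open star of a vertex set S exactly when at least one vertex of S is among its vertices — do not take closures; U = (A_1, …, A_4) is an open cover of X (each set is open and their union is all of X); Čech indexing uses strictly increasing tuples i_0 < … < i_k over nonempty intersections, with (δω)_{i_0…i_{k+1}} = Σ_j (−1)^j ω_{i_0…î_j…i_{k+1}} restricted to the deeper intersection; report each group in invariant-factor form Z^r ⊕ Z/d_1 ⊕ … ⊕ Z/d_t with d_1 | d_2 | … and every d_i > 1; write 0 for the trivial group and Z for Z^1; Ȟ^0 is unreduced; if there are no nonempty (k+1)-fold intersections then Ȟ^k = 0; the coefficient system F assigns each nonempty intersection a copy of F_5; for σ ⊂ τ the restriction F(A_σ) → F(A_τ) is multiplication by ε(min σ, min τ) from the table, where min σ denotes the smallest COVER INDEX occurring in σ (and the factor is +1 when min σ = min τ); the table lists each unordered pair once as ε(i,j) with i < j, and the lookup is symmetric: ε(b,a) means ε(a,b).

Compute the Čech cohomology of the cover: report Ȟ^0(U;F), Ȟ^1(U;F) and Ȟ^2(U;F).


Ȟ^0(U;F) ≅ Z/5, Ȟ^1(U;F) ≅ Z/5 and Ȟ^2(U;F) ≅ 0

nonempty intersections:
  A1={{p5},{p1,p5},{p5,p6}} A2={{p2},{p3},{p1,p2},{p1,p3},{p2,p4},{p2,p7},{p3,p6},{p1,p3,p6},{p2,p4,p7}} A3={{p1},{p6},{p1,p2},{p1,p3},{p1,p5},{p1,p6},{p1,p7},{p3,p6},{p4,p6},{p5,p6},{p6,p7},{p1,p3,p6},{p4,p6,p7}} A4={{p4},{p7},{p1,p7},{p2,p4},{p2,p7},{p4,p6},{p4,p7},{p6,p7},{p2,p4,p7},{p4,p6,p7}}
  A13={{p1,p5},{p5,p6}} A23={{p1,p2},{p1,p3},{p3,p6},{p1,p3,p6}} A24={{p2,p4},{p2,p7},{p2,p4,p7}} A34={{p1,p7},{p4,p6},{p6,p7},{p4,p6,p7}}
C dims 4,4; δ0: rk_F5 3
Ȟ^0: (4−3)−0=1 ⇒ Z/5
Ȟ^1: (4−0)−3=1 ⇒ Z/5
Ȟ^2: (0−0)−0=0 ⇒ 0


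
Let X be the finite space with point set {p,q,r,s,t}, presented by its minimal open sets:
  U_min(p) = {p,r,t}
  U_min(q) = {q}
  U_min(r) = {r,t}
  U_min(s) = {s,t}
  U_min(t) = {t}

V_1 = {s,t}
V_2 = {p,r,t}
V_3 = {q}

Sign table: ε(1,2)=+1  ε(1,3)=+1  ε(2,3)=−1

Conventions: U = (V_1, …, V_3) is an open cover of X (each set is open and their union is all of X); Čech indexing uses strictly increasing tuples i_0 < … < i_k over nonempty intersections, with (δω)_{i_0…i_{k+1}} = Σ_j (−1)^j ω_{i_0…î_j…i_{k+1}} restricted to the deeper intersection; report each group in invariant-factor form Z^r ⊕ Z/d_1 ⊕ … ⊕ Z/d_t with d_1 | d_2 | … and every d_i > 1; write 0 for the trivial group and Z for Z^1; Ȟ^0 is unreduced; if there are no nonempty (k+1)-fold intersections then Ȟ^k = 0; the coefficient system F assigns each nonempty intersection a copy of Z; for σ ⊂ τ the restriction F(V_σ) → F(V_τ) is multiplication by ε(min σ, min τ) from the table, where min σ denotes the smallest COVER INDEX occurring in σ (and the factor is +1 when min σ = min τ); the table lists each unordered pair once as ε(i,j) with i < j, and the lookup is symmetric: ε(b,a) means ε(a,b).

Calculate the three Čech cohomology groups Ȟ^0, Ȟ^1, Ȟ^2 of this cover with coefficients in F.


nonempty overlaps:
  V12={t}
C dims 3,1; δ0: rk 1, SNF 1^1
degree 0: 3−1−0 = 2 → Ȟ^0 ≅ Z^2
degree 1: 1−0−1 = 0 → Ȟ^1 ≅ 0
degree 2: 0−0−0 = 0 → Ȟ^2 ≅ 0

Ȟ^0 = Z^2, Ȟ^1 = 0 and Ȟ^2 = 0


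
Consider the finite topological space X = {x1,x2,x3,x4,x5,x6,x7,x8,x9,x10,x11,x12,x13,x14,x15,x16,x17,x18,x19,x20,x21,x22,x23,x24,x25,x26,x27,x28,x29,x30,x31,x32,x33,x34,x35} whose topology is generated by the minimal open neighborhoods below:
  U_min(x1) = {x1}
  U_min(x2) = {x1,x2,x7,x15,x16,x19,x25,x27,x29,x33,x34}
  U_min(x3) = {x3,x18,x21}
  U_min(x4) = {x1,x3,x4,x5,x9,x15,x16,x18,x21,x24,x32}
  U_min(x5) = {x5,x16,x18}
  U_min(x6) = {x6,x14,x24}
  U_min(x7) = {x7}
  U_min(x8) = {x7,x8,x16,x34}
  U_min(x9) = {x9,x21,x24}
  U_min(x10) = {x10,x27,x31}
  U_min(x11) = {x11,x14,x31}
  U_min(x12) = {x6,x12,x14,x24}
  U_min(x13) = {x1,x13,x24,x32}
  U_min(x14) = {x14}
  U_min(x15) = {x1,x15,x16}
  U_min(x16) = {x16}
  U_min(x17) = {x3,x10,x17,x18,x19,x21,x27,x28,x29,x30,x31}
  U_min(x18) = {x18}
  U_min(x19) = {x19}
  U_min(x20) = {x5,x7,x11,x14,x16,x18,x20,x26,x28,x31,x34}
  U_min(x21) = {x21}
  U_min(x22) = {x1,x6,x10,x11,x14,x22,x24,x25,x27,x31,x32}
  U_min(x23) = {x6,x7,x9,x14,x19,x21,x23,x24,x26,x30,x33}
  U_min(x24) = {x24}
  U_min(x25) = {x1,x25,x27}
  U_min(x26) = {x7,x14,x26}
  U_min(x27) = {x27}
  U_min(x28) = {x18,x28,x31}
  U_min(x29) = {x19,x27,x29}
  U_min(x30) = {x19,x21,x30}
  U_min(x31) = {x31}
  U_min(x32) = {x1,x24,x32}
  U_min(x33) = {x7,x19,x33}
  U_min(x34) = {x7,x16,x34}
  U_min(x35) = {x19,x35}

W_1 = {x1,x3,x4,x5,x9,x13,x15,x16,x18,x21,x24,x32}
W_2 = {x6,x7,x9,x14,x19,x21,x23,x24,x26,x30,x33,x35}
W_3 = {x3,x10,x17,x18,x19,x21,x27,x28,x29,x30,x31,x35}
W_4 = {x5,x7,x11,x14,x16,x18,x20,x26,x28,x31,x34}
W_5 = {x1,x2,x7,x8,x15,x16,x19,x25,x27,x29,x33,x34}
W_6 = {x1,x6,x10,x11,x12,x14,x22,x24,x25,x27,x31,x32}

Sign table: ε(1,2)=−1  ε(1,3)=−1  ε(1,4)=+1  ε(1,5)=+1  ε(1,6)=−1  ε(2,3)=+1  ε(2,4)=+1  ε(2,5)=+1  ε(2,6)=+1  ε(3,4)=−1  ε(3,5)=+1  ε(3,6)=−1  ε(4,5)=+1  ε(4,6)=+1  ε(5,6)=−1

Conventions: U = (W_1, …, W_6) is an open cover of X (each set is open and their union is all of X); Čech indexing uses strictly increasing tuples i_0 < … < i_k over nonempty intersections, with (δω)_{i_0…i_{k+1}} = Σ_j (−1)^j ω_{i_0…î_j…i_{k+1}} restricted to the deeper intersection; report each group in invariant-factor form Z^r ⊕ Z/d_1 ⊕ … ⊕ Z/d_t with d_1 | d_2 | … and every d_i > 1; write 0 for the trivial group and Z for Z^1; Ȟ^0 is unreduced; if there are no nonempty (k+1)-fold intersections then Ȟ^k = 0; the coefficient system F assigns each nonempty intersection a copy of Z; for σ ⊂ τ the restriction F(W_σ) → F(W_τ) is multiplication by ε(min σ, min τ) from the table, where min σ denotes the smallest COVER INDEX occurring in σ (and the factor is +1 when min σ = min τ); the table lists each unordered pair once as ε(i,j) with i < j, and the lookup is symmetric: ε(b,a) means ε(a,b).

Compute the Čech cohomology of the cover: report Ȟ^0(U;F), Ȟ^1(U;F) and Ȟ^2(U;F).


nonempty intersections:
  W12={x9,x21,x24} W13={x3,x18,x21} W14={x5,x16,x18} W15={x1,x15,x16} W16={x1,x24,x32} W23={x19,x21,x30,x35} W24={x7,x14,x26} W25={x7,x19,x33} W26={x6,x14,x24} W34={x18,x28,x31} W35={x19,x27,x29} W36={x10,x27,x31} W45={x7,x16,x34} W46={x11,x14,x31} W56={x1,x25,x27}
  W123={x21} W126={x24} W134={x18} W145={x16} W156={x1} W235={x19} W245={x7} W246={x14} W346={x31} W356={x27}
C dims 6,15,10; δ0: rk 6, SNF 1^5·2; δ1: rk 9, SNF 1^9
Ȟ^0: (6−6)−0=0 ⇒ 0
Ȟ^1: (15−9)−6=0 plus torsion [2] ⇒ Z/2
Ȟ^2: (10−0)−9=1 ⇒ Z

Ȟ^0(U;F) ≅ 0; Ȟ^1(U;F) ≅ Z/2; Ȟ^2(U;F) ≅ Z


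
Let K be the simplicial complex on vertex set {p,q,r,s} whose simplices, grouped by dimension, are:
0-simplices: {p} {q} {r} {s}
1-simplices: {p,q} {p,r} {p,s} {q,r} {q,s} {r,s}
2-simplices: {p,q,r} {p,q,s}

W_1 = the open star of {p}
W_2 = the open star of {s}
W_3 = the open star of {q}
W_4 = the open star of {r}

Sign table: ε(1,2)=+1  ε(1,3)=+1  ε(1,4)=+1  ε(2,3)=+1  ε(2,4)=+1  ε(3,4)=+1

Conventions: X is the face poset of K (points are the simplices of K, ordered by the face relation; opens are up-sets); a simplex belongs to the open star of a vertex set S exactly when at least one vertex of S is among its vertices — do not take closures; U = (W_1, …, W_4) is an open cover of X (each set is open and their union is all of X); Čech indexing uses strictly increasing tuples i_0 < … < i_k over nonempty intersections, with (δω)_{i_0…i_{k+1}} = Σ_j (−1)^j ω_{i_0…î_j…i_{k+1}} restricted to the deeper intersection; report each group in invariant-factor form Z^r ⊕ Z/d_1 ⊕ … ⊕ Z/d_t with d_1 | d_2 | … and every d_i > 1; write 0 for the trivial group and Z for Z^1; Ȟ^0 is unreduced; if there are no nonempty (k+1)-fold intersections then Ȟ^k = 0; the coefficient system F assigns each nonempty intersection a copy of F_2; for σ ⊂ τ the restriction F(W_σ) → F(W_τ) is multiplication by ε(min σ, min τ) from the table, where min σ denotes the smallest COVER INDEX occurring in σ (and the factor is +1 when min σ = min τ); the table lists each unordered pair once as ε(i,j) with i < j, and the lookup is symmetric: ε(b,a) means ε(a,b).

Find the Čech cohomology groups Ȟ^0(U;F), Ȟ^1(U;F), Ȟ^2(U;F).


Ȟ^0(U;F) ≅ Z/2, Ȟ^1(U;F) ≅ Z/2 and Ȟ^2(U;F) ≅ 0

intersection data:
  W1={{p},{p,q},{p,r},{p,s},{p,q,r},{p,q,s}} W2={{s},{p,s},{q,s},{r,s},{p,q,s}} W3={{q},{p,q},{q,r},{q,s},{p,q,r},{p,q,s}} W4={{r},{p,r},{q,r},{r,s},{p,q,r}}
  W12={{p,s},{p,q,s}} W13={{p,q},{p,q,r},{p,q,s}} W14={{p,r},{p,q,r}} W23={{q,s},{p,q,s}} W24={{r,s}} W34={{q,r},{p,q,r}}
  W123={{p,q,s}} W134={{p,q,r}}
C dims 4,6,2; δ0: rk_F2 3; δ1: rk_F2 2
Ȟ^0 = (4 − 3) − 0 = 1, so Ȟ^0 ≅ Z/2
Ȟ^1 = (6 − 2) − 3 = 1, so Ȟ^1 ≅ Z/2
Ȟ^2 = (2 − 0) − 2 = 0, so Ȟ^2 ≅ 0


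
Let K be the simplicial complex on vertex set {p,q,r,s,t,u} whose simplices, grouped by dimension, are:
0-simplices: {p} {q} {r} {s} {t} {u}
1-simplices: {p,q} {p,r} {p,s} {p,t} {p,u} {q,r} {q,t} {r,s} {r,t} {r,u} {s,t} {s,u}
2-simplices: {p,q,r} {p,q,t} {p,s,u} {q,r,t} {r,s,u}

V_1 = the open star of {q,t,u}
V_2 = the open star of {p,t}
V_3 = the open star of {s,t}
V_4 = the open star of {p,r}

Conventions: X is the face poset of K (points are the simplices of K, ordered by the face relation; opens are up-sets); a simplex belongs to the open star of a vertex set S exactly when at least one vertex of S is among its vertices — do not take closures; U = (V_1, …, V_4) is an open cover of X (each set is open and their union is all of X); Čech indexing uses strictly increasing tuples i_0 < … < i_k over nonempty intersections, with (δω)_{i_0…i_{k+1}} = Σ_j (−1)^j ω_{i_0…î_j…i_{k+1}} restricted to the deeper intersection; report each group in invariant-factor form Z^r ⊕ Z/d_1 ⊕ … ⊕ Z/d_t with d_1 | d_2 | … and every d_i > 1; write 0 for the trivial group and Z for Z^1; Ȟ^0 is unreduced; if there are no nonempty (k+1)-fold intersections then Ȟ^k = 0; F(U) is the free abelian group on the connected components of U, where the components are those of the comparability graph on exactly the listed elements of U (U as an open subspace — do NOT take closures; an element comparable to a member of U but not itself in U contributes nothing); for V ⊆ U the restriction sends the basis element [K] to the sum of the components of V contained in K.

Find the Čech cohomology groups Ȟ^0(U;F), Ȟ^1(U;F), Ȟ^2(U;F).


Ȟ^0 ≅ Z,  Ȟ^1 ≅ Z^2,  Ȟ^2 ≅ 0

intersection data:
  V1={{q},{t},{u},{p,q},{p,t},{p,u},{q,r},{q,t},{r,t},{r,u},{s,t},{s,u},{p,q,r},{p,q,t},{p,s,u},{q,r,t},{r,s,u}} V2={{p},{t},{p,q},{p,r},{p,s},{p,t},{p,u},{q,t},{r,t},{s,t},{p,q,r},{p,q,t},{p,s,u},{q,r,t}} V3={{s},{t},{p,s},{p,t},{q,t},{r,s},{r,t},{s,t},{s,u},{p,q,t},{p,s,u},{q,r,t},{r,s,u}} V4={{p},{r},{p,q},{p,r},{p,s},{p,t},{p,u},{q,r},{r,s},{r,t},{r,u},{p,q,r},{p,q,t},{p,s,u},{q,r,t},{r,s,u}}
  V12={{t},{p,q},{p,t},{p,u},{q,t},{r,t},{s,t},{p,q,r},{p,q,t},{p,s,u},{q,r,t}} V13={{t},{p,t},{q,t},{r,t},{s,t},{s,u},{p,q,t},{p,s,u},{q,r,t},{r,s,u}} V14={{p,q},{p,t},{p,u},{q,r},{r,t},{r,u},{p,q,r},{p,q,t},{p,s,u},{q,r,t},{r,s,u}} V23={{t},{p,s},{p,t},{q,t},{r,t},{s,t},{p,q,t},{p,s,u},{q,r,t}} V24={{p},{p,q},{p,r},{p,s},{p,t},{p,u},{r,t},{p,q,r},{p,q,t},{p,s,u},{q,r,t}} V34={{p,s},{p,t},{r,s},{r,t},{p,q,t},{p,s,u},{q,r,t},{r,s,u}}
  V123={{t},{p,t},{q,t},{r,t},{s,t},{p,q,t},{p,s,u},{q,r,t}} V124={{p,q},{p,t},{p,u},{r,t},{p,q,r},{p,q,t},{p,s,u},{q,r,t}} V134={{p,t},{r,t},{p,q,t},{p,s,u},{q,r,t},{r,s,u}} V234={{p,s},{p,t},{r,t},{p,q,t},{p,s,u},{q,r,t}}
  V1234={{p,t},{r,t},{p,q,t},{p,s,u},{q,r,t}}
components per intersection:
  V1: {{q},{t},{p,q},{p,t},{q,r},{q,t},{r,t},{s,t},{p,q,r},{p,q,t},{q,r,t}} {{u},{p,u},{r,u},{s,u},{p,s,u},{r,s,u}}
  V2: {{p},{t},{p,q},{p,r},{p,s},{p,t},{p,u},{q,t},{r,t},{s,t},{p,q,r},{p,q,t},{p,s,u},{q,r,t}}
  V3: {{s},{t},{p,s},{p,t},{q,t},{r,s},{r,t},{s,t},{s,u},{p,q,t},{p,s,u},{q,r,t},{r,s,u}}
  V4: {{p},{r},{p,q},{p,r},{p,s},{p,t},{p,u},{q,r},{r,s},{r,t},{r,u},{p,q,r},{p,q,t},{p,s,u},{q,r,t},{r,s,u}}
  V12: {{t},{p,q},{p,t},{q,t},{r,t},{s,t},{p,q,r},{p,q,t},{q,r,t}} {{p,u},{p,s,u}}
  V13: {{t},{p,t},{q,t},{r,t},{s,t},{p,q,t},{q,r,t}} {{s,u},{p,s,u},{r,s,u}}
  V14: {{p,q},{p,t},{q,r},{r,t},{p,q,r},{p,q,t},{q,r,t}} {{p,u},{p,s,u}} {{r,u},{r,s,u}}
  V23: {{t},{p,t},{q,t},{r,t},{s,t},{p,q,t},{q,r,t}} {{p,s},{p,s,u}}
  V24: {{p},{p,q},{p,r},{p,s},{p,t},{p,u},{p,q,r},{p,q,t},{p,s,u}} {{r,t},{q,r,t}}
  V34: {{p,s},{p,s,u}} {{p,t},{p,q,t}} {{r,s},{r,s,u}} {{r,t},{q,r,t}}
  V123: {{t},{p,t},{q,t},{r,t},{s,t},{p,q,t},{q,r,t}} {{p,s,u}}
  V124: {{p,q},{p,t},{p,q,r},{p,q,t}} {{p,u},{p,s,u}} {{r,t},{q,r,t}}
  V134: {{p,t},{p,q,t}} {{r,t},{q,r,t}} {{p,s,u}} {{r,s,u}}
  V234: {{p,s},{p,s,u}} {{p,t},{p,q,t}} {{r,t},{q,r,t}}
  V1234: {{p,t},{p,q,t}} {{r,t},{q,r,t}} {{p,s,u}}
C dims 5,15,12,3; δ0: rk 4, SNF 1^4; δ1: rk 9, SNF 1^9; δ2: rk 3, SNF 1^3
Ȟ^0 = (5 − 4) − 0 = 1, so Ȟ^0 ≅ Z
Ȟ^1 = (15 − 9) − 4 = 2, so Ȟ^1 ≅ Z^2
Ȟ^2 = (12 − 3) − 9 = 0, so Ȟ^2 ≅ 0
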